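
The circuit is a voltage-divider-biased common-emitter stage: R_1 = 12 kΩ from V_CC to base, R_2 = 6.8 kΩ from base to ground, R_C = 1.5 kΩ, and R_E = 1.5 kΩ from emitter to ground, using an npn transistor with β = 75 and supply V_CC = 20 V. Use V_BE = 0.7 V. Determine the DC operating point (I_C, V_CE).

Thevenize the base divider: V_Th = V_CC·R_2/(R_1+R_2) = 20×6.8/18.8 = 7.23 V, R_Th = R_1‖R_2 = 4.34 kΩ.
Base-emitter loop: V_Th = I_B·R_Th + V_BE + (β+1)I_B·R_E, so I_B = (7.23 − 0.7) / (4.34 + 76×1.5) = 0.0552 mA.
I_C = β·I_B = 75×0.0552 = 4.14 mA, and I_E = (β+1)I_B = 4.2 mA.
V_CE = V_CC − I_C·R_C − I_E·R_E = 20 − 4.14×1.5 − 4.2×1.5 = 7.49 V.
V_CE = 7.49 V > 0.2 V confirms active-region operation.

I_C ≈ 4.1 mA, V_CE ≈ 7.5 V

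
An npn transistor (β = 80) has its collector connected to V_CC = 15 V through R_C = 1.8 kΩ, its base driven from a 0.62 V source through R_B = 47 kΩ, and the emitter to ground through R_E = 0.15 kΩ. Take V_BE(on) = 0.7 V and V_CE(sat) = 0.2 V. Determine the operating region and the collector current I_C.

cutoff; I_C ≈ 0

V_BB = 0.62 V ≤ V_BE(on) = 0.7 V, so the base-emitter junction is not forward biased.
The transistor is in cutoff: I_B = I_C = 0.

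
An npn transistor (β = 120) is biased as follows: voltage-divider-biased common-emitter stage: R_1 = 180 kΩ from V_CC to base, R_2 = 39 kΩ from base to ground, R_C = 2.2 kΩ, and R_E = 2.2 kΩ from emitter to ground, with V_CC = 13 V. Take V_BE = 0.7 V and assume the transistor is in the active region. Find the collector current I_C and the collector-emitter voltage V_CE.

Thevenize the base divider: V_Th = V_CC·R_2/(R_1+R_2) = 13×39/219 = 2.32 V, R_Th = R_1‖R_2 = 32.1 kΩ.
Base-emitter loop: V_Th = I_B·R_Th + V_BE + (β+1)I_B·R_E, so I_B = (2.32 − 0.7) / (32.1 + 121×2.2) = 0.00542 mA.
I_C = β·I_B = 120×0.00542 = 0.65 mA, and I_E = (β+1)I_B = 0.655 mA.
V_CE = V_CC − I_C·R_C − I_E·R_E = 13 − 0.65×2.2 − 0.655×2.2 = 10.1 V.
V_CE = 10.1 V > 0.2 V confirms active-region operation.

I_C ≈ 0.65 mA, V_CE ≈ 10 V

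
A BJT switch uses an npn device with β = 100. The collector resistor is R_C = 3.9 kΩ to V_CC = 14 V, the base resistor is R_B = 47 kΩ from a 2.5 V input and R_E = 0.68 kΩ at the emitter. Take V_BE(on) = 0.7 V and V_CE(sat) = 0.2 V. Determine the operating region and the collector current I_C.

Assume active. Base-emitter loop: I_B = (V_BB − V_BE)/(R_B + (β+1)R_E) = (2.5 − 0.7)/(47 + 101×0.68) = 0.0156 mA.
I_C = β·I_B = 100×0.0156 = 1.56 mA.
V_CE = V_CC − I_C·R_C − I_E·R_E = 14 − 1.56×3.9 − 1.57×0.68 = 6.86 V > V_CE(sat), so the active-region assumption holds.

active; I_C ≈ 1.6 mA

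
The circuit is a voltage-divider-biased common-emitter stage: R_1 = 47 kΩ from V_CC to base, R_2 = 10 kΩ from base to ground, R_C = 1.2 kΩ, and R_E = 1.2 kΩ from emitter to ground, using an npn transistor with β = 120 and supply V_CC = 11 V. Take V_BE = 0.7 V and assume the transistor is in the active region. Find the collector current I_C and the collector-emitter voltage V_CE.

I_C ≈ 0.96 mA, V_CE ≈ 8.7 V

Thevenize the base divider: V_Th = V_CC·R_2/(R_1+R_2) = 11×10/57 = 1.93 V, R_Th = R_1‖R_2 = 8.25 kΩ.
Base-emitter loop: V_Th = I_B·R_Th + V_BE + (β+1)I_B·R_E, so I_B = (1.93 − 0.7) / (8.25 + 121×1.2) = 0.00801 mA.
I_C = β·I_B = 120×0.00801 = 0.962 mA, and I_E = (β+1)I_B = 0.97 mA.
V_CE = V_CC − I_C·R_C − I_E·R_E = 11 − 0.962×1.2 − 0.97×1.2 = 8.68 V.
V_CE = 8.68 V > 0.2 V confirms active-region operation.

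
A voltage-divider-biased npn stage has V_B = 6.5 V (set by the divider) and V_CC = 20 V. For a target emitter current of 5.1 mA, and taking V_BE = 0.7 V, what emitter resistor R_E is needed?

V_E = V_B − V_BE = 6.5 − 0.7 = 5.8 V.
R_E = V_E / I_E = 5.8 / 5.1 = 1.14 kΩ.

R_E ≈ 1.1 kΩ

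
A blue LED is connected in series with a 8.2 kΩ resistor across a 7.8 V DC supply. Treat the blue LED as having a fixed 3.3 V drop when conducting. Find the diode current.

I ≈ 0.55 mA

KVL around the loop: 7.8 = V_D + I·R = 3.3 + I × 8.2 kΩ.
So I = (7.8 − 3.3) / 8.2 kΩ = 4.5 / 8.2 = 0.549 mA.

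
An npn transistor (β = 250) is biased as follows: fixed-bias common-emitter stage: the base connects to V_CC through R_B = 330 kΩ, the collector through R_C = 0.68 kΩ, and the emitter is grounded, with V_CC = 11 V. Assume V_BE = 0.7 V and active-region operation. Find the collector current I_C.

I_C ≈ 7.8 mA

Base loop: V_CC = I_B·R_B + V_BE, so I_B = (11 − 0.7)/330 kΩ = 0.0312 mA.
In the active region I_C = β·I_B = 250 × 0.0312 = 7.8 mA.
Collector loop: V_CE = V_CC − I_C·R_C = 11 − 7.8×0.68 = 5.69 V.
Since V_CE = 5.69 V > V_CE(sat) ≈ 0.2 V, the transistor is in the active region as assumed.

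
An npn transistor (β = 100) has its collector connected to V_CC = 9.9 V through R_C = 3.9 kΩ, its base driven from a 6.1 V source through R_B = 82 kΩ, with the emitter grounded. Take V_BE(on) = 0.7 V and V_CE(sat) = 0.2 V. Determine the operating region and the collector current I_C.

saturation; I_C ≈ 2.5 mA

Assume active: I_B = (6.1 − 0.7)/82 = 0.0659 mA, giving I_C = β·I_B = 6.59 mA.
But then V_CE = 9.9 − 6.59×3.9 = -15.8 V < V_CE(sat) = 0.2 V — impossible in the active region.
So the transistor is saturated. With V_CE = 0.2 V, I_C = (V_CC − 0.2)/R_C = 9.7/3.9 = 2.49 mA.
Check: β·I_B = 6.59 mA > I_C = 2.49 mA, confirming saturation.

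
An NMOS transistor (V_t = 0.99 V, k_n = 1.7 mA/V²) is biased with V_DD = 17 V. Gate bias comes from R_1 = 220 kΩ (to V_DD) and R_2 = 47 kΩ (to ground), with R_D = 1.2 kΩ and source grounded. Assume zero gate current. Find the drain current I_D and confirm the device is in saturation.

V_G = V_DD·R_2/(R_1+R_2) = 17×47/267 = 2.99 V. With the source grounded, V_GS = V_G = 2.99 V.
Assume saturation: I_D = (k_n/2)(V_GS − V_t)² = (1.7/2)×(2.99 − 0.99)² = 0.85×2² = 3.41 mA.
V_DS = V_DD − I_D·R_D = 17 − 3.41×1.2 = 12.9 V.
Saturation requires V_DS ≥ V_GS − V_t = 2 V; 12.9 ≥ 2 ✓.

I_D ≈ 3.4 mA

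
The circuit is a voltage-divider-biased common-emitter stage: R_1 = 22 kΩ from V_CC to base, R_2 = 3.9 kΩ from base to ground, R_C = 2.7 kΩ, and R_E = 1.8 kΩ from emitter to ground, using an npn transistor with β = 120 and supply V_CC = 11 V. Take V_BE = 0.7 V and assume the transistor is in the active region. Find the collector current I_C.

Thevenize the base divider: V_Th = V_CC·R_2/(R_1+R_2) = 11×3.9/25.9 = 1.66 V, R_Th = R_1‖R_2 = 3.31 kΩ.
Base-emitter loop: V_Th = I_B·R_Th + V_BE + (β+1)I_B·R_E, so I_B = (1.66 − 0.7) / (3.31 + 121×1.8) = 0.00433 mA.
I_C = β·I_B = 120×0.00433 = 0.519 mA, and I_E = (β+1)I_B = 0.523 mA.
V_CE = V_CC − I_C·R_C − I_E·R_E = 11 − 0.519×2.7 − 0.523×1.8 = 8.66 V.
V_CE = 8.66 V > 0.2 V confirms active-region operation.

I_C ≈ 0.52 mA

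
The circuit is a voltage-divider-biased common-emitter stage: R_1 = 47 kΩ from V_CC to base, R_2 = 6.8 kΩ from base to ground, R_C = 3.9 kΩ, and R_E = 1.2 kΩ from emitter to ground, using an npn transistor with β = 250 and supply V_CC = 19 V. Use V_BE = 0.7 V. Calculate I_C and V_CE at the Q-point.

I_C ≈ 1.4 mA, V_CE ≈ 12 V

Thevenize the base divider: V_Th = V_CC·R_2/(R_1+R_2) = 19×6.8/53.8 = 2.4 V, R_Th = R_1‖R_2 = 5.94 kΩ.
Base-emitter loop: V_Th = I_B·R_Th + V_BE + (β+1)I_B·R_E, so I_B = (2.4 − 0.7) / (5.94 + 251×1.2) = 0.00554 mA.
I_C = β·I_B = 250×0.00554 = 1.38 mA, and I_E = (β+1)I_B = 1.39 mA.
V_CE = V_CC − I_C·R_C − I_E·R_E = 19 − 1.38×3.9 − 1.39×1.2 = 11.9 V.
V_CE = 11.9 V > 0.2 V confirms active-region operation.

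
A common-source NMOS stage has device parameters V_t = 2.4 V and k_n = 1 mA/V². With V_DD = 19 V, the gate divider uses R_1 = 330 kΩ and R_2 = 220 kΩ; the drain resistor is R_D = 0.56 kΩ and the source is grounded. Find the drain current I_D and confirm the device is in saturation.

I_D ≈ 14 mA

V_G = V_DD·R_2/(R_1+R_2) = 19×220/550 = 7.6 V. With the source grounded, V_GS = V_G = 7.6 V.
Assume saturation: I_D = (k_n/2)(V_GS − V_t)² = (1/2)×(7.6 − 2.4)² = 0.5×5.2² = 13.5 mA.
V_DS = V_DD − I_D·R_D = 19 − 13.5×0.56 = 11.4 V.
Saturation requires V_DS ≥ V_GS − V_t = 5.2 V; 11.4 ≥ 5.2 ✓.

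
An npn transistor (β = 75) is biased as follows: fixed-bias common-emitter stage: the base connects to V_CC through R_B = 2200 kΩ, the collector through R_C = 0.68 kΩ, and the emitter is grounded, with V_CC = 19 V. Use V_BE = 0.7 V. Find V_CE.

V_CE ≈ 19 V

Base loop: V_CC = I_B·R_B + V_BE, so I_B = (19 − 0.7)/2200 kΩ = 0.00832 mA.
In the active region I_C = β·I_B = 75 × 0.00832 = 0.624 mA.
Collector loop: V_CE = V_CC − I_C·R_C = 19 − 0.624×0.68 = 18.6 V.
Since V_CE = 18.6 V > V_CE(sat) ≈ 0.2 V, the transistor is in the active region as assumed.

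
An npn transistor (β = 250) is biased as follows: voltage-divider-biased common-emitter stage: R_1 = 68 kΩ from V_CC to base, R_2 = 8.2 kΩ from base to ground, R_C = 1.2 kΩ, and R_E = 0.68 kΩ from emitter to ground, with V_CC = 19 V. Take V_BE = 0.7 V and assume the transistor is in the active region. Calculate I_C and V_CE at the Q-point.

Thevenize the base divider: V_Th = V_CC·R_2/(R_1+R_2) = 19×8.2/76.2 = 2.04 V, R_Th = R_1‖R_2 = 7.32 kΩ.
Base-emitter loop: V_Th = I_B·R_Th + V_BE + (β+1)I_B·R_E, so I_B = (2.04 − 0.7) / (7.32 + 251×0.68) = 0.00755 mA.
I_C = β·I_B = 250×0.00755 = 1.89 mA, and I_E = (β+1)I_B = 1.9 mA.
V_CE = V_CC − I_C·R_C − I_E·R_E = 19 − 1.89×1.2 − 1.9×0.68 = 15.4 V.
V_CE = 15.4 V > 0.2 V confirms active-region operation.

I_C ≈ 1.9 mA, V_CE ≈ 15 V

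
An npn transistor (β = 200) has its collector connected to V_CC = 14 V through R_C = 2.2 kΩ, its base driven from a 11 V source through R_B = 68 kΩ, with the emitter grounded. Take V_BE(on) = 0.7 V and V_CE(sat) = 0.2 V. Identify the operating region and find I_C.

Assume active: I_B = (11 − 0.7)/68 = 0.151 mA, giving I_C = β·I_B = 30.3 mA.
But then V_CE = 14 − 30.3×2.2 = -52.6 V < V_CE(sat) = 0.2 V — impossible in the active region.
So the transistor is saturated. With V_CE = 0.2 V, I_C = (V_CC − 0.2)/R_C = 13.8/2.2 = 6.27 mA.
Check: β·I_B = 30.3 mA > I_C = 6.27 mA, confirming saturation.

saturation; I_C ≈ 6.3 mA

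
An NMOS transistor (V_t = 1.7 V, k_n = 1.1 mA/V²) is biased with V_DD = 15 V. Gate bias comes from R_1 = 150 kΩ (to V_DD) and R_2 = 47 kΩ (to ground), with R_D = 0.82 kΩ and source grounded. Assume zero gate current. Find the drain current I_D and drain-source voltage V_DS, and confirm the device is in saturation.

V_G = V_DD·R_2/(R_1+R_2) = 15×47/197 = 3.58 V. With the source grounded, V_GS = V_G = 3.58 V.
Assume saturation: I_D = (k_n/2)(V_GS − V_t)² = (1.1/2)×(3.58 − 1.7)² = 0.55×1.88² = 1.94 mA.
V_DS = V_DD − I_D·R_D = 15 − 1.94×0.82 = 13.4 V.
Saturation requires V_DS ≥ V_GS − V_t = 1.88 V; 13.4 ≥ 1.88 ✓.

I_D ≈ 1.9 mA, V_DS ≈ 13 V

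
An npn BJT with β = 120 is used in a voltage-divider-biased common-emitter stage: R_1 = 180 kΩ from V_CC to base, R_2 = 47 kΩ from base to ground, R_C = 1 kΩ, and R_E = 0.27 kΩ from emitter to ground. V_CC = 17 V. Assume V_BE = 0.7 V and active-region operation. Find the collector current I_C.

I_C ≈ 4.8 mA

Thevenize the base divider: V_Th = V_CC·R_2/(R_1+R_2) = 17×47/227 = 3.52 V, R_Th = R_1‖R_2 = 37.3 kΩ.
Base-emitter loop: V_Th = I_B·R_Th + V_BE + (β+1)I_B·R_E, so I_B = (3.52 − 0.7) / (37.3 + 121×0.27) = 0.0403 mA.
I_C = β·I_B = 120×0.0403 = 4.84 mA, and I_E = (β+1)I_B = 4.88 mA.
V_CE = V_CC − I_C·R_C − I_E·R_E = 17 − 4.84×1 − 4.88×0.27 = 10.8 V.
V_CE = 10.8 V > 0.2 V confirms active-region operation.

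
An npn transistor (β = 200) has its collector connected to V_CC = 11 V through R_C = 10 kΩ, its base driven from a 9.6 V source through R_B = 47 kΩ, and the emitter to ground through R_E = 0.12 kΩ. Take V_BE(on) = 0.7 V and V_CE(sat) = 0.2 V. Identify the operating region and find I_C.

saturation; I_C ≈ 1.1 mA

Assume active: I_B = (9.6 − 0.7)/(47 + 201×0.12) = 0.125 mA, I_C = β·I_B = 25 mA.
Then V_CE = 11 − 25×10 − 25.2×0.12 = -242 V < 0.2 V — the active assumption fails.
Re-solve with V_CE = 0.2 V. KCL at the emitter: V_E/R_E = (V_BB−0.7−V_E)/R_B + (V_CC−0.2−V_E)/R_C, giving V_E = 0.15 V.
I_C = (V_CC − 0.2 − V_E)/R_C = (10.8 − 0.15)/10 = 1.06 mA.
Check: I_B = (8.9 − 0.15)/47 = 0.186 mA, and β·I_B = 37.2 mA > I_C, confirming saturation.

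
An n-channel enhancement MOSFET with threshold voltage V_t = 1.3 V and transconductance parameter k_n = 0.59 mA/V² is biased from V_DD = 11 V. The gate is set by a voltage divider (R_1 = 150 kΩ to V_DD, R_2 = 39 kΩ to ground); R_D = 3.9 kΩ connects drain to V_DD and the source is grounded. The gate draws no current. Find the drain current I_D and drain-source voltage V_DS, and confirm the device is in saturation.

I_D ≈ 0.28 mA, V_DS ≈ 9.9 V

V_G = V_DD·R_2/(R_1+R_2) = 11×39/189 = 2.27 V. With the source grounded, V_GS = V_G = 2.27 V.
Assume saturation: I_D = (k_n/2)(V_GS − V_t)² = (0.59/2)×(2.27 − 1.3)² = 0.295×0.97² = 0.277 mA.
V_DS = V_DD − I_D·R_D = 11 − 0.277×3.9 = 9.92 V.
Saturation requires V_DS ≥ V_GS − V_t = 0.97 V; 9.92 ≥ 0.97 ✓.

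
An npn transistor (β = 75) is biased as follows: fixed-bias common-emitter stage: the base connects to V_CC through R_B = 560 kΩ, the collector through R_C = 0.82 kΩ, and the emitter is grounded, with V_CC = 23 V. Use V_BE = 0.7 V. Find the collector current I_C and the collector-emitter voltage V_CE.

I_C ≈ 3 mA, V_CE ≈ 21 V

Base loop: V_CC = I_B·R_B + V_BE, so I_B = (23 − 0.7)/560 kΩ = 0.0398 mA.
In the active region I_C = β·I_B = 75 × 0.0398 = 2.99 mA.
Collector loop: V_CE = V_CC − I_C·R_C = 23 − 2.99×0.82 = 20.6 V.
Since V_CE = 20.6 V > V_CE(sat) ≈ 0.2 V, the transistor is in the active region as assumed.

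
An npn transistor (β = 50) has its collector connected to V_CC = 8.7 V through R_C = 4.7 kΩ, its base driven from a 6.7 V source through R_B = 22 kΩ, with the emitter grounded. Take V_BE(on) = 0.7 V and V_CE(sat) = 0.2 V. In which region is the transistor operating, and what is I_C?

saturation; I_C ≈ 1.8 mA

Assume active: I_B = (6.7 − 0.7)/22 = 0.273 mA, giving I_C = β·I_B = 13.6 mA.
But then V_CE = 8.7 − 13.6×4.7 = -55.4 V < V_CE(sat) = 0.2 V — impossible in the active region.
So the transistor is saturated. With V_CE = 0.2 V, I_C = (V_CC − 0.2)/R_C = 8.5/4.7 = 1.81 mA.
Check: β·I_B = 13.6 mA > I_C = 1.81 mA, confirming saturation.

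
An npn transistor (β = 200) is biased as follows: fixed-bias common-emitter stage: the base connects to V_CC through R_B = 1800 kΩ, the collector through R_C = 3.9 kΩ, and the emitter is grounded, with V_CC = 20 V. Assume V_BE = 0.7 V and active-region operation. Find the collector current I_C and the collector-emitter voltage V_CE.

Base loop: V_CC = I_B·R_B + V_BE, so I_B = (20 − 0.7)/1800 kΩ = 0.0107 mA.
In the active region I_C = β·I_B = 200 × 0.0107 = 2.14 mA.
Collector loop: V_CE = V_CC − I_C·R_C = 20 − 2.14×3.9 = 11.6 V.
Since V_CE = 11.6 V > V_CE(sat) ≈ 0.2 V, the transistor is in the active region as assumed.

I_C ≈ 2.1 mA, V_CE ≈ 12 V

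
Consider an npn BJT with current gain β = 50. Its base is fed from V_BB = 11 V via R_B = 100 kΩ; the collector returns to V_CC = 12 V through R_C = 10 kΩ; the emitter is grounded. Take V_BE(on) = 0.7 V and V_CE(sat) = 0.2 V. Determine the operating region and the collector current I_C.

saturation; I_C ≈ 1.2 mA

Assume active: I_B = (11 − 0.7)/100 = 0.103 mA, giving I_C = β·I_B = 5.15 mA.
But then V_CE = 12 − 5.15×10 = -39.5 V < V_CE(sat) = 0.2 V — impossible in the active region.
So the transistor is saturated. With V_CE = 0.2 V, I_C = (V_CC − 0.2)/R_C = 11.8/10 = 1.18 mA.
Check: β·I_B = 5.15 mA > I_C = 1.18 mA, confirming saturation.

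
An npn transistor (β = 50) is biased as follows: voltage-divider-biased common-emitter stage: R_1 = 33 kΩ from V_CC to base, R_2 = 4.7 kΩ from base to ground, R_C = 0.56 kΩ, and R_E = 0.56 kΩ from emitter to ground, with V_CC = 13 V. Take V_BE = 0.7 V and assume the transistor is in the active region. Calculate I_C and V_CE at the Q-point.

I_C ≈ 1.4 mA, V_CE ≈ 11 V

Thevenize the base divider: V_Th = V_CC·R_2/(R_1+R_2) = 13×4.7/37.7 = 1.62 V, R_Th = R_1‖R_2 = 4.11 kΩ.
Base-emitter loop: V_Th = I_B·R_Th + V_BE + (β+1)I_B·R_E, so I_B = (1.62 − 0.7) / (4.11 + 51×0.56) = 0.0282 mA.
I_C = β·I_B = 50×0.0282 = 1.41 mA, and I_E = (β+1)I_B = 1.44 mA.
V_CE = V_CC − I_C·R_C − I_E·R_E = 13 − 1.41×0.56 − 1.44×0.56 = 11.4 V.
V_CE = 11.4 V > 0.2 V confirms active-region operation.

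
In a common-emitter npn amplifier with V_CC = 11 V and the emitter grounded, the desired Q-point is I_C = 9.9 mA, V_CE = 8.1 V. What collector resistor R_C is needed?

R_C ≈ 0.29 kΩ

Collector loop: V_CC = I_C·R_C + V_CE.
R_C = (V_CC − V_CE)/I_C = (11 − 8.1)/9.9 = 0.293 kΩ.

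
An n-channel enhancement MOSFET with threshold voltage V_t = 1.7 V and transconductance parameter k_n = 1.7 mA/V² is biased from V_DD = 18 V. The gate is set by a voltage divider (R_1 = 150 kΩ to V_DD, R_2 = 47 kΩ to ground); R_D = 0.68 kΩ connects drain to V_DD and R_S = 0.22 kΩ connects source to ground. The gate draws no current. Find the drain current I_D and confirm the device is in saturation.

I_D ≈ 3.1 mA

V_G = V_DD·R_2/(R_1+R_2) = 18×47/197 = 4.29 V.
Assume saturation: I_D = (k_n/2)(V_GS − V_t)² with V_GS = V_G − I_D·R_S = 4.29 − 0.22·I_D.
Substituting gives 0.0411·I_D² − 1.97·I_D + 5.72 = 0, with roots I_D = 3.11 or 44.8 mA.
The root I_D = 44.8 mA gives V_GS = -5.56 V ≤ V_t, so take I_D = 3.11 mA.
Then V_GS = 3.61 V and V_DS = V_DD − I_D(R_D+R_S) = 18 − 3.11×0.9 = 15.2 V.
Saturation requires V_DS ≥ V_GS − V_t = 1.91 V; 15.2 ≥ 1.91 ✓.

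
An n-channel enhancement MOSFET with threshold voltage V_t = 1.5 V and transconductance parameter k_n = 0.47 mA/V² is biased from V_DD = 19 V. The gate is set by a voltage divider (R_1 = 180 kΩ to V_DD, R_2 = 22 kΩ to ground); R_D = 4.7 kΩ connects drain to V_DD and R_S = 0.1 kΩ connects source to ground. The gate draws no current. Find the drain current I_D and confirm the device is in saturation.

I_D ≈ 0.074 mA

V_G = V_DD·R_2/(R_1+R_2) = 19×22/202 = 2.07 V.
Assume saturation: I_D = (k_n/2)(V_GS − V_t)² with V_GS = V_G − I_D·R_S = 2.07 − 0.1·I_D.
Substituting gives 0.00235·I_D² − 1.03·I_D + 0.0762 = 0, with roots I_D = 0.0742 or 437 mA.
The root I_D = 437 mA gives V_GS = -41.6 V ≤ V_t, so take I_D = 0.0742 mA.
Then V_GS = 2.06 V and V_DS = V_DD − I_D(R_D+R_S) = 19 − 0.0742×4.8 = 18.6 V.
Saturation requires V_DS ≥ V_GS − V_t = 0.562 V; 18.6 ≥ 0.562 ✓.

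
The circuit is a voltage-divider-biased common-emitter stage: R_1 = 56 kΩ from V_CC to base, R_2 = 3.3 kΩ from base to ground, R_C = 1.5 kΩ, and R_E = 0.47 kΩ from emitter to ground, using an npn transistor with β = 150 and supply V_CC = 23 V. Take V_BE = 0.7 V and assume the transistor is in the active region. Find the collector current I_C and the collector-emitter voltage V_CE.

I_C ≈ 1.2 mA, V_CE ≈ 21 V

Thevenize the base divider: V_Th = V_CC·R_2/(R_1+R_2) = 23×3.3/59.3 = 1.28 V, R_Th = R_1‖R_2 = 3.12 kΩ.
Base-emitter loop: V_Th = I_B·R_Th + V_BE + (β+1)I_B·R_E, so I_B = (1.28 − 0.7) / (3.12 + 151×0.47) = 0.00783 mA.
I_C = β·I_B = 150×0.00783 = 1.17 mA, and I_E = (β+1)I_B = 1.18 mA.
V_CE = V_CC − I_C·R_C − I_E·R_E = 23 − 1.17×1.5 − 1.18×0.47 = 20.7 V.
V_CE = 20.7 V > 0.2 V confirms active-region operation.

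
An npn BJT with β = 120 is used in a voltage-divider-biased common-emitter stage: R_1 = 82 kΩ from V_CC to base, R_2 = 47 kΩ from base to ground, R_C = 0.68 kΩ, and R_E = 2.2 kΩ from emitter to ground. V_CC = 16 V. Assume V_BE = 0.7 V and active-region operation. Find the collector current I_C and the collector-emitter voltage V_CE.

I_C ≈ 2.1 mA, V_CE ≈ 10 V

Thevenize the base divider: V_Th = V_CC·R_2/(R_1+R_2) = 16×47/129 = 5.83 V, R_Th = R_1‖R_2 = 29.9 kΩ.
Base-emitter loop: V_Th = I_B·R_Th + V_BE + (β+1)I_B·R_E, so I_B = (5.83 − 0.7) / (29.9 + 121×2.2) = 0.0173 mA.
I_C = β·I_B = 120×0.0173 = 2.08 mA, and I_E = (β+1)I_B = 2.1 mA.
V_CE = V_CC − I_C·R_C − I_E·R_E = 16 − 2.08×0.68 − 2.1×2.2 = 9.97 V.
V_CE = 9.97 V > 0.2 V confirms active-region operation.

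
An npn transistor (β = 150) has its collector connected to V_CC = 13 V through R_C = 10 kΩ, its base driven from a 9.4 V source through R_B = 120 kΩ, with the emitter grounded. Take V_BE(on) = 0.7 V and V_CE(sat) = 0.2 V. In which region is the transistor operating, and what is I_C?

saturation; I_C ≈ 1.3 mA

Assume active: I_B = (9.4 − 0.7)/120 = 0.0725 mA, giving I_C = β·I_B = 10.9 mA.
But then V_CE = 13 − 10.9×10 = -95.8 V < V_CE(sat) = 0.2 V — impossible in the active region.
So the transistor is saturated. With V_CE = 0.2 V, I_C = (V_CC − 0.2)/R_C = 12.8/10 = 1.28 mA.
Check: β·I_B = 10.9 mA > I_C = 1.28 mA, confirming saturation.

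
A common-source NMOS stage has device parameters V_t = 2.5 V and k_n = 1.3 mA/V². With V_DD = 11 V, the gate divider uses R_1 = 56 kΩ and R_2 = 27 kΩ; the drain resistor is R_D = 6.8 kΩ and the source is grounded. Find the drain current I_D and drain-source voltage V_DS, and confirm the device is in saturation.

I_D ≈ 0.76 mA, V_DS ≈ 5.9 V

V_G = V_DD·R_2/(R_1+R_2) = 11×27/83 = 3.58 V. With the source grounded, V_GS = V_G = 3.58 V.
Assume saturation: I_D = (k_n/2)(V_GS − V_t)² = (1.3/2)×(3.58 − 2.5)² = 0.65×1.08² = 0.756 mA.
V_DS = V_DD − I_D·R_D = 11 − 0.756×6.8 = 5.86 V.
Saturation requires V_DS ≥ V_GS − V_t = 1.08 V; 5.86 ≥ 1.08 ✓.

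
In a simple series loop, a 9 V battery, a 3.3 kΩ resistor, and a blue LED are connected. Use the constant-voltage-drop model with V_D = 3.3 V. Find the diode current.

KVL around the loop: 9 = V_D + I·R = 3.3 + I × 3.3 kΩ.
So I = (9 − 3.3) / 3.3 kΩ = 5.7 / 3.3 = 1.73 mA.

I ≈ 1.7 mA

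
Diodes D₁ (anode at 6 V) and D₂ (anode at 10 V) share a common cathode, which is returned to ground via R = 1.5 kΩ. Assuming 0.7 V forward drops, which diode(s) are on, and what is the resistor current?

Only D₂ conducts; I_R ≈ 6.2 mA

Assume both conduct. Then node N would need to be at both 6−0.7 = 5.3 V and 10−0.7 = 9.3 V, which is impossible.
Assume only D₂ conducts: V_N = 10 − 0.7 = 9.3 V, so I_R = 9.3/1.5 = 6.2 mA.
Check D₁: its anode-to-cathode voltage is 6 − 9.3 = -3.3 V < 0.7 V, so it is off. The assumption is consistent.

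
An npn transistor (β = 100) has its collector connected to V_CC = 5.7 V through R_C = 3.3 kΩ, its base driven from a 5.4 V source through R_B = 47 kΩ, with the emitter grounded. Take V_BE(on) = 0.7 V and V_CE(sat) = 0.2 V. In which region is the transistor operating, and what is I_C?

saturation; I_C ≈ 1.7 mA

Assume active: I_B = (5.4 − 0.7)/47 = 0.1 mA, giving I_C = β·I_B = 10 mA.
But then V_CE = 5.7 − 10×3.3 = -27.3 V < V_CE(sat) = 0.2 V — impossible in the active region.
So the transistor is saturated. With V_CE = 0.2 V, I_C = (V_CC − 0.2)/R_C = 5.5/3.3 = 1.67 mA.
Check: β·I_B = 10 mA > I_C = 1.67 mA, confirming saturation.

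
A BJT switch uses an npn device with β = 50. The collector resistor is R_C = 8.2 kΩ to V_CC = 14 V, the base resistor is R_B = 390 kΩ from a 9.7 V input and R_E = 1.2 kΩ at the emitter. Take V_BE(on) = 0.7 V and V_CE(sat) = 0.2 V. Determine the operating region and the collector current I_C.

active; I_C ≈ 1 mA

Assume active. Base-emitter loop: I_B = (V_BB − V_BE)/(R_B + (β+1)R_E) = (9.7 − 0.7)/(390 + 51×1.2) = 0.0199 mA.
I_C = β·I_B = 50×0.0199 = 0.997 mA.
V_CE = V_CC − I_C·R_C − I_E·R_E = 14 − 0.997×8.2 − 1.02×1.2 = 4.6 V > V_CE(sat), so the active-region assumption holds.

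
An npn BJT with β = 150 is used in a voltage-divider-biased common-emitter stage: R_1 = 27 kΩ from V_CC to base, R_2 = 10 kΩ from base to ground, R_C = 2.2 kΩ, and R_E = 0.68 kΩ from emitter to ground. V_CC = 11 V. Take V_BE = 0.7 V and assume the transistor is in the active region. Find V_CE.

V_CE ≈ 2.1 V

Thevenize the base divider: V_Th = V_CC·R_2/(R_1+R_2) = 11×10/37 = 2.97 V, R_Th = R_1‖R_2 = 7.3 kΩ.
Base-emitter loop: V_Th = I_B·R_Th + V_BE + (β+1)I_B·R_E, so I_B = (2.97 − 0.7) / (7.3 + 151×0.68) = 0.0207 mA.
I_C = β·I_B = 150×0.0207 = 3.1 mA, and I_E = (β+1)I_B = 3.12 mA.
V_CE = V_CC − I_C·R_C − I_E·R_E = 11 − 3.1×2.2 − 3.12×0.68 = 2.06 V.
V_CE = 2.06 V > 0.2 V confirms active-region operation.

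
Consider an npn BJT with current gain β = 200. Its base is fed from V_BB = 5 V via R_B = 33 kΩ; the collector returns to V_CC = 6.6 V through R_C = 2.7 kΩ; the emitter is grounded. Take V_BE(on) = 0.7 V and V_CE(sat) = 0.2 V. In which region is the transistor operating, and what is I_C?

saturation; I_C ≈ 2.4 mA

Assume active: I_B = (5 − 0.7)/33 = 0.13 mA, giving I_C = β·I_B = 26.1 mA.
But then V_CE = 6.6 − 26.1×2.7 = -63.8 V < V_CE(sat) = 0.2 V — impossible in the active region.
So the transistor is saturated. With V_CE = 0.2 V, I_C = (V_CC − 0.2)/R_C = 6.4/2.7 = 2.37 mA.
Check: β·I_B = 26.1 mA > I_C = 2.37 mA, confirming saturation.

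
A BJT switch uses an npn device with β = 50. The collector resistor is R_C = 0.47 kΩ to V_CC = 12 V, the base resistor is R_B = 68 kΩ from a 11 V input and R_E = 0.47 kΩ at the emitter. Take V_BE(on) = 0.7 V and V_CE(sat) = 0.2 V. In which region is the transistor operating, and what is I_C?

Assume active. Base-emitter loop: I_B = (V_BB − V_BE)/(R_B + (β+1)R_E) = (11 − 0.7)/(68 + 51×0.47) = 0.112 mA.
I_C = β·I_B = 50×0.112 = 5.6 mA.
V_CE = V_CC − I_C·R_C − I_E·R_E = 12 − 5.6×0.47 − 5.71×0.47 = 6.68 V > V_CE(sat), so the active-region assumption holds.

active; I_C ≈ 5.6 mA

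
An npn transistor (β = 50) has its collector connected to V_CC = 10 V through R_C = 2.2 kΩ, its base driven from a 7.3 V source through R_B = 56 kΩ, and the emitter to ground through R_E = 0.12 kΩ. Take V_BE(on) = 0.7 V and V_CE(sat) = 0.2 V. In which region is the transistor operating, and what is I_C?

Assume active: I_B = (7.3 − 0.7)/(56 + 51×0.12) = 0.106 mA, I_C = β·I_B = 5.31 mA.
Then V_CE = 10 − 5.31×2.2 − 5.42×0.12 = -2.34 V < 0.2 V — the active assumption fails.
Re-solve with V_CE = 0.2 V. KCL at the emitter: V_E/R_E = (V_BB−0.7−V_E)/R_B + (V_CC−0.2−V_E)/R_C, giving V_E = 0.519 V.
I_C = (V_CC − 0.2 − V_E)/R_C = (9.8 − 0.519)/2.2 = 4.22 mA.
Check: I_B = (6.6 − 0.519)/56 = 0.109 mA, and β·I_B = 5.43 mA > I_C, confirming saturation.

saturation; I_C ≈ 4.2 mA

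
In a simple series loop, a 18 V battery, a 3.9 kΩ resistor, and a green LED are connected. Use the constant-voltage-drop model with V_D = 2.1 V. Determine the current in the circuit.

KVL around the loop: 18 = V_D + I·R = 2.1 + I × 3.9 kΩ.
So I = (18 − 2.1) / 3.9 kΩ = 15.9 / 3.9 = 4.08 mA.

I ≈ 4.1 mA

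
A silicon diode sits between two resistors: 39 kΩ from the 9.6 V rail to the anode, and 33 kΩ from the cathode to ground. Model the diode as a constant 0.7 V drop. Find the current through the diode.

I ≈ 0.12 mA

The two resistors are in series with the diode, so KVL gives 9.6 = I·39 + 0.7 + I·33.
I = (9.6 − 0.7) / (39 + 33) kΩ = 8.9 / 72 = 0.124 mA.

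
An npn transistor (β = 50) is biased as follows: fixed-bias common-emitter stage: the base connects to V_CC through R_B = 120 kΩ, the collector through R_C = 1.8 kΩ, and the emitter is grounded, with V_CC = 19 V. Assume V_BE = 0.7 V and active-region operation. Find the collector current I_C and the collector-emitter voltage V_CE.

I_C ≈ 7.6 mA, V_CE ≈ 5.3 V

Base loop: V_CC = I_B·R_B + V_BE, so I_B = (19 − 0.7)/120 kΩ = 0.152 mA.
In the active region I_C = β·I_B = 50 × 0.152 = 7.62 mA.
Collector loop: V_CE = V_CC − I_C·R_C = 19 − 7.62×1.8 = 5.28 V.
Since V_CE = 5.28 V > V_CE(sat) ≈ 0.2 V, the transistor is in the active region as assumed.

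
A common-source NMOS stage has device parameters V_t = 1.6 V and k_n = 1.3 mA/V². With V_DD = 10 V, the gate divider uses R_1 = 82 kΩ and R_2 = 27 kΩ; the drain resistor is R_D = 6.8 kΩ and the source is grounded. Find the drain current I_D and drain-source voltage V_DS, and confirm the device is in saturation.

I_D ≈ 0.5 mA, V_DS ≈ 6.6 V

V_G = V_DD·R_2/(R_1+R_2) = 10×27/109 = 2.48 V. With the source grounded, V_GS = V_G = 2.48 V.
Assume saturation: I_D = (k_n/2)(V_GS − V_t)² = (1.3/2)×(2.48 − 1.6)² = 0.65×0.877² = 0.5 mA.
V_DS = V_DD − I_D·R_D = 10 − 0.5×6.8 = 6.6 V.
Saturation requires V_DS ≥ V_GS − V_t = 0.877 V; 6.6 ≥ 0.877 ✓.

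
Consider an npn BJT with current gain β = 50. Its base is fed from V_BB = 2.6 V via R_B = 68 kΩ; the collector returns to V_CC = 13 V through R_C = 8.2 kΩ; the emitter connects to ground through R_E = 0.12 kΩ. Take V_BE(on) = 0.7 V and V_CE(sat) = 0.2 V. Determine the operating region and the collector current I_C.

active; I_C ≈ 1.3 mA

Assume active. Base-emitter loop: I_B = (V_BB − V_BE)/(R_B + (β+1)R_E) = (2.6 − 0.7)/(68 + 51×0.12) = 0.0256 mA.
I_C = β·I_B = 50×0.0256 = 1.28 mA.
V_CE = V_CC − I_C·R_C − I_E·R_E = 13 − 1.28×8.2 − 1.31×0.12 = 2.33 V > V_CE(sat), so the active-region assumption holds.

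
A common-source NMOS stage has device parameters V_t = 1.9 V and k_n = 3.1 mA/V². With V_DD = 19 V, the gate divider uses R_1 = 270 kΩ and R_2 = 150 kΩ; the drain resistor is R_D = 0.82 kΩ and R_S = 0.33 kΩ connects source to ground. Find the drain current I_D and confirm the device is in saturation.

V_G = V_DD·R_2/(R_1+R_2) = 19×150/420 = 6.79 V.
Assume saturation: I_D = (k_n/2)(V_GS − V_t)² with V_GS = V_G − I_D·R_S = 6.79 − 0.33·I_D.
Substituting gives 0.169·I_D² − 6·I_D + 37 = 0, with roots I_D = 7.94 or 27.6 mA.
The root I_D = 27.6 mA gives V_GS = -2.32 V ≤ V_t, so take I_D = 7.94 mA.
Then V_GS = 4.16 V and V_DS = V_DD − I_D(R_D+R_S) = 19 − 7.94×1.15 = 9.86 V.
Saturation requires V_DS ≥ V_GS − V_t = 2.26 V; 9.86 ≥ 2.26 ✓.

I_D ≈ 7.9 mA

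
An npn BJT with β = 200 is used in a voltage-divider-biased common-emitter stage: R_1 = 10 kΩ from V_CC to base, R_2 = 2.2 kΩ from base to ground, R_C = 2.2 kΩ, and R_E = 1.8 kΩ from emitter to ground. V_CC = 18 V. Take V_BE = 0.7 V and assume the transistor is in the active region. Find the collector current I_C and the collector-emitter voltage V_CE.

I_C ≈ 1.4 mA, V_CE ≈ 12 V

Thevenize the base divider: V_Th = V_CC·R_2/(R_1+R_2) = 18×2.2/12.2 = 3.25 V, R_Th = R_1‖R_2 = 1.8 kΩ.
Base-emitter loop: V_Th = I_B·R_Th + V_BE + (β+1)I_B·R_E, so I_B = (3.25 − 0.7) / (1.8 + 201×1.8) = 0.007 mA.
I_C = β·I_B = 200×0.007 = 1.4 mA, and I_E = (β+1)I_B = 1.41 mA.
V_CE = V_CC − I_C·R_C − I_E·R_E = 18 − 1.4×2.2 − 1.41×1.8 = 12.4 V.
V_CE = 12.4 V > 0.2 V confirms active-region operation.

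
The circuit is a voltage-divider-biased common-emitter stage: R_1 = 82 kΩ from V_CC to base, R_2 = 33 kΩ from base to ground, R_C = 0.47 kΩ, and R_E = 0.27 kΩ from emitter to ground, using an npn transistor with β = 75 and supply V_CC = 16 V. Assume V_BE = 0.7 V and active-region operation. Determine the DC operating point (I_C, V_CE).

I_C ≈ 6.6 mA, V_CE ≈ 11 V

Thevenize the base divider: V_Th = V_CC·R_2/(R_1+R_2) = 16×33/115 = 4.59 V, R_Th = R_1‖R_2 = 23.5 kΩ.
Base-emitter loop: V_Th = I_B·R_Th + V_BE + (β+1)I_B·R_E, so I_B = (4.59 − 0.7) / (23.5 + 76×0.27) = 0.0883 mA.
I_C = β·I_B = 75×0.0883 = 6.63 mA, and I_E = (β+1)I_B = 6.71 mA.
V_CE = V_CC − I_C·R_C − I_E·R_E = 16 − 6.63×0.47 − 6.71×0.27 = 11.1 V.
V_CE = 11.1 V > 0.2 V confirms active-region operation.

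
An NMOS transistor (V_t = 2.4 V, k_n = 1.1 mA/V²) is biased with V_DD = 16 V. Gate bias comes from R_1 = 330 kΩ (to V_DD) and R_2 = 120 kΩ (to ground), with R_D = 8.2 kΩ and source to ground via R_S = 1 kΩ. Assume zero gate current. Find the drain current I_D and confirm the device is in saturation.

I_D ≈ 0.72 mA

V_G = V_DD·R_2/(R_1+R_2) = 16×120/450 = 4.27 V.
Assume saturation: I_D = (k_n/2)(V_GS − V_t)² with V_GS = V_G − I_D·R_S = 4.27 − 1·I_D.
Substituting gives 0.55·I_D² − 3.05·I_D + 1.92 = 0, with roots I_D = 0.721 or 4.83 mA.
The root I_D = 4.83 mA gives V_GS = -0.563 V ≤ V_t, so take I_D = 0.721 mA.
Then V_GS = 3.55 V and V_DS = V_DD − I_D(R_D+R_S) = 16 − 0.721×9.2 = 9.36 V.
Saturation requires V_DS ≥ V_GS − V_t = 1.15 V; 9.36 ≥ 1.15 ✓.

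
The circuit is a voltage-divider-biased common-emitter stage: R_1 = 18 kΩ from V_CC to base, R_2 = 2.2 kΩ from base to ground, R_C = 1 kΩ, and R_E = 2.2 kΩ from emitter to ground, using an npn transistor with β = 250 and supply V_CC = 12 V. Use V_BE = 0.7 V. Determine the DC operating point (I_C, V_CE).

Thevenize the base divider: V_Th = V_CC·R_2/(R_1+R_2) = 12×2.2/20.2 = 1.31 V, R_Th = R_1‖R_2 = 1.96 kΩ.
Base-emitter loop: V_Th = I_B·R_Th + V_BE + (β+1)I_B·R_E, so I_B = (1.31 − 0.7) / (1.96 + 251×2.2) = 0.0011 mA.
I_C = β·I_B = 250×0.0011 = 0.274 mA, and I_E = (β+1)I_B = 0.275 mA.
V_CE = V_CC − I_C·R_C − I_E·R_E = 12 − 0.274×1 − 0.275×2.2 = 11.1 V.
V_CE = 11.1 V > 0.2 V confirms active-region operation.

I_C ≈ 0.27 mA, V_CE ≈ 11 V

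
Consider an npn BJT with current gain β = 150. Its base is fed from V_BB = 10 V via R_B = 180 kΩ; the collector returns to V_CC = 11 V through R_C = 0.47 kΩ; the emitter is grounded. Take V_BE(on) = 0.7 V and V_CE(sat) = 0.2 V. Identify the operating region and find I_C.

active; I_C ≈ 7.8 mA

Assume active. Base-emitter loop: I_B = (V_BB − V_BE)/R_B = (10 − 0.7)/180 = 0.0517 mA.
I_C = β·I_B = 150×0.0517 = 7.75 mA.
V_CE = V_CC − I_C·R_C = 11 − 7.75×0.47 = 7.36 V > V_CE(sat), so the active-region assumption holds.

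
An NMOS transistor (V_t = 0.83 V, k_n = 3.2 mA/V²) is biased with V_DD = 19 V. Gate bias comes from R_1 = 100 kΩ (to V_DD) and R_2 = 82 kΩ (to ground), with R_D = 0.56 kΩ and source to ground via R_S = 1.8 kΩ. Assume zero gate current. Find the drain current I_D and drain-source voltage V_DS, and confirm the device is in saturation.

I_D ≈ 3.5 mA, V_DS ≈ 11 V

V_G = V_DD·R_2/(R_1+R_2) = 19×82/182 = 8.56 V.
Assume saturation: I_D = (k_n/2)(V_GS − V_t)² with V_GS = V_G − I_D·R_S = 8.56 − 1.8·I_D.
Substituting gives 5.18·I_D² − 45.5·I_D + 95.6 = 0, with roots I_D = 3.48 or 5.31 mA.
The root I_D = 5.31 mA gives V_GS = -0.991 V ≤ V_t, so take I_D = 3.48 mA.
Then V_GS = 2.3 V and V_DS = V_DD − I_D(R_D+R_S) = 19 − 3.48×2.36 = 10.8 V.
Saturation requires V_DS ≥ V_GS − V_t = 1.47 V; 10.8 ≥ 1.47 ✓.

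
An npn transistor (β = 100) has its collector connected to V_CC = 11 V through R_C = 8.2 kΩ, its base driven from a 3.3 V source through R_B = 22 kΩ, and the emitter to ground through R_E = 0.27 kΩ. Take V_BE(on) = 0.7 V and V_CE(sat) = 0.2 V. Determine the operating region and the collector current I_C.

Assume active: I_B = (3.3 − 0.7)/(22 + 101×0.27) = 0.0528 mA, I_C = β·I_B = 5.28 mA.
Then V_CE = 11 − 5.28×8.2 − 5.33×0.27 = -33.7 V < 0.2 V — the active assumption fails.
Re-solve with V_CE = 0.2 V. KCL at the emitter: V_E/R_E = (V_BB−0.7−V_E)/R_B + (V_CC−0.2−V_E)/R_C, giving V_E = 0.371 V.
I_C = (V_CC − 0.2 − V_E)/R_C = (10.8 − 0.371)/8.2 = 1.27 mA.
Check: I_B = (2.6 − 0.371)/22 = 0.101 mA, and β·I_B = 10.1 mA > I_C, confirming saturation.

saturation; I_C ≈ 1.3 mA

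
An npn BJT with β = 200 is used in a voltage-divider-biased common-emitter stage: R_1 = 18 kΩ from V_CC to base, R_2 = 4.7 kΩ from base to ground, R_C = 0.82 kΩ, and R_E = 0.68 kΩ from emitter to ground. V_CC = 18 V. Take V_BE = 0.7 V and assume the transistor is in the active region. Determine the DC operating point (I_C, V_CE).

I_C ≈ 4.3 mA, V_CE ≈ 12 V

Thevenize the base divider: V_Th = V_CC·R_2/(R_1+R_2) = 18×4.7/22.7 = 3.73 V, R_Th = R_1‖R_2 = 3.73 kΩ.
Base-emitter loop: V_Th = I_B·R_Th + V_BE + (β+1)I_B·R_E, so I_B = (3.73 − 0.7) / (3.73 + 201×0.68) = 0.0216 mA.
I_C = β·I_B = 200×0.0216 = 4.31 mA, and I_E = (β+1)I_B = 4.33 mA.
V_CE = V_CC − I_C·R_C − I_E·R_E = 18 − 4.31×0.82 − 4.33×0.68 = 11.5 V.
V_CE = 11.5 V > 0.2 V confirms active-region operation.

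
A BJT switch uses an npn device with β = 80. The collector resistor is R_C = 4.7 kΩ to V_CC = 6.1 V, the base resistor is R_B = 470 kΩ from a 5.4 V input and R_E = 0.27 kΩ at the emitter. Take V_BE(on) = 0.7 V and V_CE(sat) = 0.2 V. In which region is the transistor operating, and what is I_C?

active; I_C ≈ 0.76 mA

Assume active. Base-emitter loop: I_B = (V_BB − V_BE)/(R_B + (β+1)R_E) = (5.4 − 0.7)/(470 + 81×0.27) = 0.00956 mA.
I_C = β·I_B = 80×0.00956 = 0.764 mA.
V_CE = V_CC − I_C·R_C − I_E·R_E = 6.1 − 0.764×4.7 − 0.774×0.27 = 2.3 V > V_CE(sat), so the active-region assumption holds.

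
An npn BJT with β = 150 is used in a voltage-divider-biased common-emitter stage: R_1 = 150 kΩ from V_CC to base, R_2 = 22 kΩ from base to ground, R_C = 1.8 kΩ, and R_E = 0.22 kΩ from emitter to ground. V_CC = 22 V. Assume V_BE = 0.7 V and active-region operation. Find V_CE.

Thevenize the base divider: V_Th = V_CC·R_2/(R_1+R_2) = 22×22/172 = 2.81 V, R_Th = R_1‖R_2 = 19.2 kΩ.
Base-emitter loop: V_Th = I_B·R_Th + V_BE + (β+1)I_B·R_E, so I_B = (2.81 − 0.7) / (19.2 + 151×0.22) = 0.0403 mA.
I_C = β·I_B = 150×0.0403 = 6.05 mA, and I_E = (β+1)I_B = 6.09 mA.
V_CE = V_CC − I_C·R_C − I_E·R_E = 22 − 6.05×1.8 − 6.09×0.22 = 9.77 V.
V_CE = 9.77 V > 0.2 V confirms active-region operation.

V_CE ≈ 9.8 V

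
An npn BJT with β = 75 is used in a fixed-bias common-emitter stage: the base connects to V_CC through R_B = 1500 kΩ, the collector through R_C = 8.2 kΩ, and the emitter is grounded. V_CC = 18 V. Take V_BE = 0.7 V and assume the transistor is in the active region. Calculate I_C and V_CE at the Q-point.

I_C ≈ 0.87 mA, V_CE ≈ 11 V

Base loop: V_CC = I_B·R_B + V_BE, so I_B = (18 − 0.7)/1500 kΩ = 0.0115 mA.
In the active region I_C = β·I_B = 75 × 0.0115 = 0.865 mA.
Collector loop: V_CE = V_CC − I_C·R_C = 18 − 0.865×8.2 = 10.9 V.
Since V_CE = 10.9 V > V_CE(sat) ≈ 0.2 V, the transistor is in the active region as assumed.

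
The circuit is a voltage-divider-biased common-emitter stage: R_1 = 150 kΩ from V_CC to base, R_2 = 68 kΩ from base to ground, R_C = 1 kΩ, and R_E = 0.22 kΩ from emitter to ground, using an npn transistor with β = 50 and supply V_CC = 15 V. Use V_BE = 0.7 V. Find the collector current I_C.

Thevenize the base divider: V_Th = V_CC·R_2/(R_1+R_2) = 15×68/218 = 4.68 V, R_Th = R_1‖R_2 = 46.8 kΩ.
Base-emitter loop: V_Th = I_B·R_Th + V_BE + (β+1)I_B·R_E, so I_B = (4.68 − 0.7) / (46.8 + 51×0.22) = 0.0686 mA.
I_C = β·I_B = 50×0.0686 = 3.43 mA, and I_E = (β+1)I_B = 3.5 mA.
V_CE = V_CC − I_C·R_C − I_E·R_E = 15 − 3.43×1 − 3.5×0.22 = 10.8 V.
V_CE = 10.8 V > 0.2 V confirms active-region operation.

I_C ≈ 3.4 mA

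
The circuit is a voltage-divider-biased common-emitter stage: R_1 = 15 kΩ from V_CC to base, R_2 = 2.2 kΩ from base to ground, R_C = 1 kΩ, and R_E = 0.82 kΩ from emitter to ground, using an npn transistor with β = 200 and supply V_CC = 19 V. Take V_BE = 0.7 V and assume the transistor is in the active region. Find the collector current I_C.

Thevenize the base divider: V_Th = V_CC·R_2/(R_1+R_2) = 19×2.2/17.2 = 2.43 V, R_Th = R_1‖R_2 = 1.92 kΩ.
Base-emitter loop: V_Th = I_B·R_Th + V_BE + (β+1)I_B·R_E, so I_B = (2.43 − 0.7) / (1.92 + 201×0.82) = 0.0104 mA.
I_C = β·I_B = 200×0.0104 = 2.08 mA, and I_E = (β+1)I_B = 2.09 mA.
V_CE = V_CC − I_C·R_C − I_E·R_E = 19 − 2.08×1 − 2.09×0.82 = 15.2 V.
V_CE = 15.2 V > 0.2 V confirms active-region operation.

I_C ≈ 2.1 mA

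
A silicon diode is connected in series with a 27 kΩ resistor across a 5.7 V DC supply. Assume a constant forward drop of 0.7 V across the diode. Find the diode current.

I ≈ 0.19 mA

KVL around the loop: 5.7 = V_D + I·R = 0.7 + I × 27 kΩ.
So I = (5.7 − 0.7) / 27 kΩ = 5 / 27 = 0.185 mA.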